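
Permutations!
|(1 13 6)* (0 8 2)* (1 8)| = |(0 1 13 6 8 2)| = 6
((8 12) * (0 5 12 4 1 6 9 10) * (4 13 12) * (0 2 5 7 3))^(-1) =(0 3 7)(1 4 5 2 10 9 6)(8 12 13) =[3, 4, 10, 7, 5, 2, 1, 0, 12, 6, 9, 11, 13, 8]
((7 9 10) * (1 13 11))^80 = [0, 11, 2, 3, 4, 5, 6, 10, 8, 7, 9, 13, 12, 1] = (1 11 13)(7 10 9)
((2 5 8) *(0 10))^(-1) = (0 10)(2 8 5) = [10, 1, 8, 3, 4, 2, 6, 7, 5, 9, 0]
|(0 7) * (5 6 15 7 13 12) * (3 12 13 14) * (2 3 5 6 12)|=|(0 14 5 12 6 15 7)(2 3)|=14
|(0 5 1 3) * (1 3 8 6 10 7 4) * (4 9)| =21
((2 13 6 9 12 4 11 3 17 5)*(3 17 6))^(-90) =(17) =[0, 1, 2, 3, 4, 5, 6, 7, 8, 9, 10, 11, 12, 13, 14, 15, 16, 17]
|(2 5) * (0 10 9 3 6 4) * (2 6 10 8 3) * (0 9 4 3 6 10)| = 20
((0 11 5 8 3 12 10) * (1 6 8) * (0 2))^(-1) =(0 2 10 12 3 8 6 1 5 11) =[2, 5, 10, 8, 4, 11, 1, 7, 6, 9, 12, 0, 3]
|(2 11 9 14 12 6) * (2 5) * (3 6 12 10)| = |(2 11 9 14 10 3 6 5)| = 8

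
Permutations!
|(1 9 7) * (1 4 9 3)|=6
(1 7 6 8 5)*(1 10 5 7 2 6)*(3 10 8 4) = [0, 2, 6, 10, 3, 8, 4, 1, 7, 9, 5] = (1 2 6 4 3 10 5 8 7)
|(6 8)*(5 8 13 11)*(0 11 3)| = |(0 11 5 8 6 13 3)| = 7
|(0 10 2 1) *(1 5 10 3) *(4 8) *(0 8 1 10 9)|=|(0 3 10 2 5 9)(1 8 4)|=6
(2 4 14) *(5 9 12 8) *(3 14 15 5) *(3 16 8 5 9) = (2 4 15 9 12 5 3 14)(8 16) = [0, 1, 4, 14, 15, 3, 6, 7, 16, 12, 10, 11, 5, 13, 2, 9, 8]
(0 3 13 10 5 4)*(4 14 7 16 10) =(0 3 13 4)(5 14 7 16 10) =[3, 1, 2, 13, 0, 14, 6, 16, 8, 9, 5, 11, 12, 4, 7, 15, 10]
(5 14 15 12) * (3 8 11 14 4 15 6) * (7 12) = [0, 1, 2, 8, 15, 4, 3, 12, 11, 9, 10, 14, 5, 13, 6, 7] = (3 8 11 14 6)(4 15 7 12 5)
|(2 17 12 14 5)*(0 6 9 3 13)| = 5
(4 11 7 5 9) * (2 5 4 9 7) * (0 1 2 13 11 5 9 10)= (0 1 2 9 10)(4 5 7)(11 13)= [1, 2, 9, 3, 5, 7, 6, 4, 8, 10, 0, 13, 12, 11]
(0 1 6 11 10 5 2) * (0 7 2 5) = [1, 6, 7, 3, 4, 5, 11, 2, 8, 9, 0, 10] = (0 1 6 11 10)(2 7)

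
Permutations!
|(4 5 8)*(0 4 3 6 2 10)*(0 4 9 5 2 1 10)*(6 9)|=12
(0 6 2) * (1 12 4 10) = [6, 12, 0, 3, 10, 5, 2, 7, 8, 9, 1, 11, 4] = (0 6 2)(1 12 4 10)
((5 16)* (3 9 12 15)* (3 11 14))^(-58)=(16)(3 12 11)(9 15 14)=[0, 1, 2, 12, 4, 5, 6, 7, 8, 15, 10, 3, 11, 13, 9, 14, 16]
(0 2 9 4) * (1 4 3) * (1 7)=[2, 4, 9, 7, 0, 5, 6, 1, 8, 3]=(0 2 9 3 7 1 4)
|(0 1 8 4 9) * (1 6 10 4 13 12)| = |(0 6 10 4 9)(1 8 13 12)| = 20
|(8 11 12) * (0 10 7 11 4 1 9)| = |(0 10 7 11 12 8 4 1 9)| = 9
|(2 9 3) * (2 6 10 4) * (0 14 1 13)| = |(0 14 1 13)(2 9 3 6 10 4)| = 12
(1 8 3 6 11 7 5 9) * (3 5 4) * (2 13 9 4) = (1 8 5 4 3 6 11 7 2 13 9) = [0, 8, 13, 6, 3, 4, 11, 2, 5, 1, 10, 7, 12, 9]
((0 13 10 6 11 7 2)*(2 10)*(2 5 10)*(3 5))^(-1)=[2, 1, 7, 13, 4, 3, 10, 11, 8, 9, 5, 6, 12, 0]=(0 2 7 11 6 10 5 3 13)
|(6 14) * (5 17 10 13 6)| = 6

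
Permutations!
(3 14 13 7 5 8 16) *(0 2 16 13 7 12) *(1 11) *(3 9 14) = (0 2 16 9 14 7 5 8 13 12)(1 11) = [2, 11, 16, 3, 4, 8, 6, 5, 13, 14, 10, 1, 0, 12, 7, 15, 9]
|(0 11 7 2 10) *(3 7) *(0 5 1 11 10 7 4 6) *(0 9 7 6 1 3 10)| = 12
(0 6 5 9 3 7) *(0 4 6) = [0, 1, 2, 7, 6, 9, 5, 4, 8, 3] = (3 7 4 6 5 9)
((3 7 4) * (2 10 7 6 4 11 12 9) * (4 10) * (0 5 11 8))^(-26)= (0 7 6 4 9 11)(2 12 5 8 10 3)= [7, 1, 12, 2, 9, 8, 4, 6, 10, 11, 3, 0, 5]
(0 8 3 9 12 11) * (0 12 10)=(0 8 3 9 10)(11 12)=[8, 1, 2, 9, 4, 5, 6, 7, 3, 10, 0, 12, 11]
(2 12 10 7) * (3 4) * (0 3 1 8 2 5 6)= [3, 8, 12, 4, 1, 6, 0, 5, 2, 9, 7, 11, 10]= (0 3 4 1 8 2 12 10 7 5 6)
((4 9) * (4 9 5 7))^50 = (9)(4 7 5) = [0, 1, 2, 3, 7, 4, 6, 5, 8, 9]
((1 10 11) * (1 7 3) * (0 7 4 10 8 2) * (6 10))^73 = (0 7 3 1 8 2)(4 6 10 11) = [7, 8, 0, 1, 6, 5, 10, 3, 2, 9, 11, 4]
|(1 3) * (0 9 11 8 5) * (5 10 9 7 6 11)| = |(0 7 6 11 8 10 9 5)(1 3)| = 8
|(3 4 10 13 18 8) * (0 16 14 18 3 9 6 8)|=|(0 16 14 18)(3 4 10 13)(6 8 9)|=12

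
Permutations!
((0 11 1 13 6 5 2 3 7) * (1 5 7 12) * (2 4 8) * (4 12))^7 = (0 7 6 13 1 12 5 11)(2 8 4 3) = [7, 12, 8, 2, 3, 11, 13, 6, 4, 9, 10, 0, 5, 1]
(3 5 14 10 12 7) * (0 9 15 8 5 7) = (0 9 15 8 5 14 10 12)(3 7) = [9, 1, 2, 7, 4, 14, 6, 3, 5, 15, 12, 11, 0, 13, 10, 8]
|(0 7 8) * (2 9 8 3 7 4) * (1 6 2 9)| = 12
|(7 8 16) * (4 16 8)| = 3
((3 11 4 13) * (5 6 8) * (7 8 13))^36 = (3 8)(4 6)(5 11)(7 13) = [0, 1, 2, 8, 6, 11, 4, 13, 3, 9, 10, 5, 12, 7]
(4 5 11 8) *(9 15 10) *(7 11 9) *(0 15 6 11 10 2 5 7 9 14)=(0 15 2 5 14)(4 7 10 9 6 11 8)=[15, 1, 5, 3, 7, 14, 11, 10, 4, 6, 9, 8, 12, 13, 0, 2]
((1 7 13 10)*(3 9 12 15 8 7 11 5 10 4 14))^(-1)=[0, 10, 2, 14, 13, 11, 6, 8, 15, 3, 5, 1, 9, 7, 4, 12]=(1 10 5 11)(3 14 4 13 7 8 15 12 9)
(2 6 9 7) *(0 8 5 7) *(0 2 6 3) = (0 8 5 7 6 9 2 3) = [8, 1, 3, 0, 4, 7, 9, 6, 5, 2]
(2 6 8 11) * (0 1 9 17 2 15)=(0 1 9 17 2 6 8 11 15)=[1, 9, 6, 3, 4, 5, 8, 7, 11, 17, 10, 15, 12, 13, 14, 0, 16, 2]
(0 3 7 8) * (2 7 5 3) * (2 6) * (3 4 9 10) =[6, 1, 7, 5, 9, 4, 2, 8, 0, 10, 3] =(0 6 2 7 8)(3 5 4 9 10)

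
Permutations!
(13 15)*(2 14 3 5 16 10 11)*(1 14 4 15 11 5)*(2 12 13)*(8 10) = (1 14 3)(2 4 15)(5 16 8 10)(11 12 13) = [0, 14, 4, 1, 15, 16, 6, 7, 10, 9, 5, 12, 13, 11, 3, 2, 8]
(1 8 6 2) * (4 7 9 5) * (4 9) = (1 8 6 2)(4 7)(5 9) = [0, 8, 1, 3, 7, 9, 2, 4, 6, 5]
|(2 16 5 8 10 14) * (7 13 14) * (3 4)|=8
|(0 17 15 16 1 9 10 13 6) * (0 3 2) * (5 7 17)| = 13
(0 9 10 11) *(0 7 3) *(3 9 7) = [7, 1, 2, 0, 4, 5, 6, 9, 8, 10, 11, 3] = (0 7 9 10 11 3)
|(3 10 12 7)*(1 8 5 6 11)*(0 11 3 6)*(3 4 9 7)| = |(0 11 1 8 5)(3 10 12)(4 9 7 6)| = 60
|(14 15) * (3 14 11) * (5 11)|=5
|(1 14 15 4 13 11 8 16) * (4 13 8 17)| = 9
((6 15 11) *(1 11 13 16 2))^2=(1 6 13 2 11 15 16)=[0, 6, 11, 3, 4, 5, 13, 7, 8, 9, 10, 15, 12, 2, 14, 16, 1]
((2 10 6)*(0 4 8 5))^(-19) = [4, 1, 6, 3, 8, 0, 10, 7, 5, 9, 2] = (0 4 8 5)(2 6 10)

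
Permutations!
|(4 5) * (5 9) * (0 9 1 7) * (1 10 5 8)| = |(0 9 8 1 7)(4 10 5)| = 15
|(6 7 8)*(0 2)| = |(0 2)(6 7 8)| = 6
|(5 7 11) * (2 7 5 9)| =4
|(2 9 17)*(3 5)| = |(2 9 17)(3 5)| = 6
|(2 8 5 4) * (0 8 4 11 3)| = |(0 8 5 11 3)(2 4)| = 10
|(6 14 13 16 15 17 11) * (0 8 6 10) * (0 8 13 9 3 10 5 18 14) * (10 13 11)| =|(0 11 5 18 14 9 3 13 16 15 17 10 8 6)| =14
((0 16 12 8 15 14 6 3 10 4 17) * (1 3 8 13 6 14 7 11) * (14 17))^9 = (0 1 13 4 15)(3 6 14 7 16)(8 17 11 12 10) = [1, 13, 2, 6, 15, 5, 14, 16, 17, 9, 8, 12, 10, 4, 7, 0, 3, 11]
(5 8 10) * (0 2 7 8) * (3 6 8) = (0 2 7 3 6 8 10 5) = [2, 1, 7, 6, 4, 0, 8, 3, 10, 9, 5]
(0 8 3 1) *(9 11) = (0 8 3 1)(9 11) = [8, 0, 2, 1, 4, 5, 6, 7, 3, 11, 10, 9]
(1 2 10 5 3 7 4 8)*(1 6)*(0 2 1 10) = (0 2)(3 7 4 8 6 10 5) = [2, 1, 0, 7, 8, 3, 10, 4, 6, 9, 5]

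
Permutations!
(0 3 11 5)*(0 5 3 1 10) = (0 1 10)(3 11) = [1, 10, 2, 11, 4, 5, 6, 7, 8, 9, 0, 3]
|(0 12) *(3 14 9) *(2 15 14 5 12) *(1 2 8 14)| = 21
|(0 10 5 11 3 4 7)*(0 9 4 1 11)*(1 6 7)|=21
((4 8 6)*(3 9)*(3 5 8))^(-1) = [0, 1, 2, 4, 6, 9, 8, 7, 5, 3] = (3 4 6 8 5 9)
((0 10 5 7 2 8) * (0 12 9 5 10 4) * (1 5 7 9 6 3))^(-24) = (1 7 12)(2 6 5)(3 9 8) = [0, 7, 6, 9, 4, 2, 5, 12, 3, 8, 10, 11, 1]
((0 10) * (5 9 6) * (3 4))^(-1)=(0 10)(3 4)(5 6 9)=[10, 1, 2, 4, 3, 6, 9, 7, 8, 5, 0]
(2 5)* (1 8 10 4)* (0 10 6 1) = (0 10 4)(1 8 6)(2 5) = [10, 8, 5, 3, 0, 2, 1, 7, 6, 9, 4]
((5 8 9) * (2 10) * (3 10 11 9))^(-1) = [0, 1, 10, 8, 4, 9, 6, 7, 5, 11, 3, 2] = (2 10 3 8 5 9 11)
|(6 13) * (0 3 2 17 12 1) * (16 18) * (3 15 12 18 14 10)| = |(0 15 12 1)(2 17 18 16 14 10 3)(6 13)| = 28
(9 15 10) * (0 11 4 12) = (0 11 4 12)(9 15 10) = [11, 1, 2, 3, 12, 5, 6, 7, 8, 15, 9, 4, 0, 13, 14, 10]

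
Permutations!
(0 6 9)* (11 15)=(0 6 9)(11 15)=[6, 1, 2, 3, 4, 5, 9, 7, 8, 0, 10, 15, 12, 13, 14, 11]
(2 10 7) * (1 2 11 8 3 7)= (1 2 10)(3 7 11 8)= [0, 2, 10, 7, 4, 5, 6, 11, 3, 9, 1, 8]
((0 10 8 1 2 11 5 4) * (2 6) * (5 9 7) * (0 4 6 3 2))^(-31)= (0 8 3 11 7 6 10 1 2 9 5)= [8, 2, 9, 11, 4, 0, 10, 6, 3, 5, 1, 7]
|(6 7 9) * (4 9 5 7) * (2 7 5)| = |(2 7)(4 9 6)| = 6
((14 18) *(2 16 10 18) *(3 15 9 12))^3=(2 18 16 14 10)(3 12 9 15)=[0, 1, 18, 12, 4, 5, 6, 7, 8, 15, 2, 11, 9, 13, 10, 3, 14, 17, 16]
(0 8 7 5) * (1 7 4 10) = (0 8 4 10 1 7 5) = [8, 7, 2, 3, 10, 0, 6, 5, 4, 9, 1]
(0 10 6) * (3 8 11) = (0 10 6)(3 8 11) = [10, 1, 2, 8, 4, 5, 0, 7, 11, 9, 6, 3]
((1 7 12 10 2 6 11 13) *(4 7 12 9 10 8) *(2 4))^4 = (1 6 12 11 8 13 2) = [0, 6, 1, 3, 4, 5, 12, 7, 13, 9, 10, 8, 11, 2]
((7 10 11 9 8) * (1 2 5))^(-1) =(1 5 2)(7 8 9 11 10) =[0, 5, 1, 3, 4, 2, 6, 8, 9, 11, 7, 10]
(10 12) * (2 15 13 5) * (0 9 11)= (0 9 11)(2 15 13 5)(10 12)= [9, 1, 15, 3, 4, 2, 6, 7, 8, 11, 12, 0, 10, 5, 14, 13]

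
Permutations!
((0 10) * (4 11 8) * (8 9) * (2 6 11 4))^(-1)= [10, 1, 8, 3, 4, 5, 2, 7, 9, 11, 0, 6]= (0 10)(2 8 9 11 6)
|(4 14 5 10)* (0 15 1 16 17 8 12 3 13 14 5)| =30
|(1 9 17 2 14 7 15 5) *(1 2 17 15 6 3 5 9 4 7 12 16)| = |(17)(1 4 7 6 3 5 2 14 12 16)(9 15)| = 10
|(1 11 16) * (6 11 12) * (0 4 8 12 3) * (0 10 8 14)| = |(0 4 14)(1 3 10 8 12 6 11 16)| = 24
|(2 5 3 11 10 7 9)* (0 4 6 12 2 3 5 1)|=|(0 4 6 12 2 1)(3 11 10 7 9)|=30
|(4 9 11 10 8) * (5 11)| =6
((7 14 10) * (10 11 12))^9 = (7 10 12 11 14) = [0, 1, 2, 3, 4, 5, 6, 10, 8, 9, 12, 14, 11, 13, 7]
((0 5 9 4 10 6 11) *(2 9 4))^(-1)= (0 11 6 10 4 5)(2 9)= [11, 1, 9, 3, 5, 0, 10, 7, 8, 2, 4, 6]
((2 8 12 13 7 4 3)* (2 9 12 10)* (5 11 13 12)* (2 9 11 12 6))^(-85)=(13)(2 6 12 5 9 10 8)=[0, 1, 6, 3, 4, 9, 12, 7, 2, 10, 8, 11, 5, 13]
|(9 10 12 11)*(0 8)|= 4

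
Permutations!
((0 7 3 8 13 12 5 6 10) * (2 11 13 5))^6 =(0 10 6 5 8 3 7)(2 13)(11 12) =[10, 1, 13, 7, 4, 8, 5, 0, 3, 9, 6, 12, 11, 2]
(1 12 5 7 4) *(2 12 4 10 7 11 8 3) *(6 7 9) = (1 4)(2 12 5 11 8 3)(6 7 10 9) = [0, 4, 12, 2, 1, 11, 7, 10, 3, 6, 9, 8, 5]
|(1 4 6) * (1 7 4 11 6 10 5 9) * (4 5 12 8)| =|(1 11 6 7 5 9)(4 10 12 8)| =12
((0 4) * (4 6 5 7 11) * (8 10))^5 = [4, 1, 2, 3, 11, 6, 0, 5, 10, 9, 8, 7] = (0 4 11 7 5 6)(8 10)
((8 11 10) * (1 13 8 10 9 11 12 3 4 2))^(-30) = (1 4 12 13 2 3 8) = [0, 4, 3, 8, 12, 5, 6, 7, 1, 9, 10, 11, 13, 2]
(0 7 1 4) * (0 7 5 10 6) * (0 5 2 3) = [2, 4, 3, 0, 7, 10, 5, 1, 8, 9, 6] = (0 2 3)(1 4 7)(5 10 6)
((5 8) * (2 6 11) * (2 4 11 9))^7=(2 6 9)(4 11)(5 8)=[0, 1, 6, 3, 11, 8, 9, 7, 5, 2, 10, 4]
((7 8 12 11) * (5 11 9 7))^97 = (5 11)(7 8 12 9) = [0, 1, 2, 3, 4, 11, 6, 8, 12, 7, 10, 5, 9]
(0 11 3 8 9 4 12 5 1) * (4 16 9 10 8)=(0 11 3 4 12 5 1)(8 10)(9 16)=[11, 0, 2, 4, 12, 1, 6, 7, 10, 16, 8, 3, 5, 13, 14, 15, 9]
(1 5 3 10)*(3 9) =(1 5 9 3 10) =[0, 5, 2, 10, 4, 9, 6, 7, 8, 3, 1]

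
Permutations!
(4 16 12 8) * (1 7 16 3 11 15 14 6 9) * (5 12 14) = (1 7 16 14 6 9)(3 11 15 5 12 8 4) = [0, 7, 2, 11, 3, 12, 9, 16, 4, 1, 10, 15, 8, 13, 6, 5, 14]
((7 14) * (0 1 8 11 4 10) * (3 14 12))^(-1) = (0 10 4 11 8 1)(3 12 7 14) = [10, 0, 2, 12, 11, 5, 6, 14, 1, 9, 4, 8, 7, 13, 3]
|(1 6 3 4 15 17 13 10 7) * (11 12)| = 18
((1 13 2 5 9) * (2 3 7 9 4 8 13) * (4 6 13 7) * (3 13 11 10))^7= (13)(1 4 6 9 3 5 7 10 2 8 11)= [0, 4, 8, 5, 6, 7, 9, 10, 11, 3, 2, 1, 12, 13]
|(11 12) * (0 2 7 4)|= 4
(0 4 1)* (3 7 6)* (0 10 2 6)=[4, 10, 6, 7, 1, 5, 3, 0, 8, 9, 2]=(0 4 1 10 2 6 3 7)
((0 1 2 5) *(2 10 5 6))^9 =[1, 10, 6, 3, 4, 0, 2, 7, 8, 9, 5] =(0 1 10 5)(2 6)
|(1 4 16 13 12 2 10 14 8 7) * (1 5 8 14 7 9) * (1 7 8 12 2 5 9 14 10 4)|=|(2 4 16 13)(5 12)(7 9)(8 14 10)|=12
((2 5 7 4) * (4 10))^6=(2 5 7 10 4)=[0, 1, 5, 3, 2, 7, 6, 10, 8, 9, 4]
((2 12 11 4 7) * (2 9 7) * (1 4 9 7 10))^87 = (1 12 10 2 9 4 11) = [0, 12, 9, 3, 11, 5, 6, 7, 8, 4, 2, 1, 10]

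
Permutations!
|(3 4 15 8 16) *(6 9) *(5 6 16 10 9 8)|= 9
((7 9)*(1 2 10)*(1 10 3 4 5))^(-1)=(10)(1 5 4 3 2)(7 9)=[0, 5, 1, 2, 3, 4, 6, 9, 8, 7, 10]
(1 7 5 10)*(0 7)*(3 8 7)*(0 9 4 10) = (0 3 8 7 5)(1 9 4 10) = [3, 9, 2, 8, 10, 0, 6, 5, 7, 4, 1]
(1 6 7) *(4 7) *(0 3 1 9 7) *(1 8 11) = (0 3 8 11 1 6 4)(7 9) = [3, 6, 2, 8, 0, 5, 4, 9, 11, 7, 10, 1]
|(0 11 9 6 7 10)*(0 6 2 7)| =|(0 11 9 2 7 10 6)| =7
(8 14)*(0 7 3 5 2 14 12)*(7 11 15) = (0 11 15 7 3 5 2 14 8 12) = [11, 1, 14, 5, 4, 2, 6, 3, 12, 9, 10, 15, 0, 13, 8, 7]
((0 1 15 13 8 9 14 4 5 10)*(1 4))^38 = [5, 13, 2, 3, 10, 0, 6, 7, 14, 1, 4, 11, 12, 9, 15, 8] = (0 5)(1 13 9)(4 10)(8 14 15)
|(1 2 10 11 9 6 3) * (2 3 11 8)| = 6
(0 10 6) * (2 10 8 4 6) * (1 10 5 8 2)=(0 2 5 8 4 6)(1 10)=[2, 10, 5, 3, 6, 8, 0, 7, 4, 9, 1]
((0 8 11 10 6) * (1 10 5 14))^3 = [5, 0, 2, 3, 4, 10, 11, 7, 14, 9, 8, 1, 12, 13, 6] = (0 5 10 8 14 6 11 1)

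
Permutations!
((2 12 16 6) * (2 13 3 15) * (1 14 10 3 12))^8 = (16)(1 10 15)(2 14 3) = [0, 10, 14, 2, 4, 5, 6, 7, 8, 9, 15, 11, 12, 13, 3, 1, 16]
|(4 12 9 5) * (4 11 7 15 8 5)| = 15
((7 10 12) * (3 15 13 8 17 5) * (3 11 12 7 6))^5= [0, 1, 2, 5, 4, 15, 17, 10, 6, 9, 7, 13, 8, 12, 14, 11, 16, 3]= (3 5 15 11 13 12 8 6 17)(7 10)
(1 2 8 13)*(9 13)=(1 2 8 9 13)=[0, 2, 8, 3, 4, 5, 6, 7, 9, 13, 10, 11, 12, 1]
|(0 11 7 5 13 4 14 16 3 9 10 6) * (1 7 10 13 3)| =36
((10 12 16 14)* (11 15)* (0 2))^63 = [2, 1, 0, 3, 4, 5, 6, 7, 8, 9, 14, 15, 10, 13, 16, 11, 12] = (0 2)(10 14 16 12)(11 15)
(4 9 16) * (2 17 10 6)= [0, 1, 17, 3, 9, 5, 2, 7, 8, 16, 6, 11, 12, 13, 14, 15, 4, 10]= (2 17 10 6)(4 9 16)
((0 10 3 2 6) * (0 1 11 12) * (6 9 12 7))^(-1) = (0 12 9 2 3 10)(1 6 7 11) = [12, 6, 3, 10, 4, 5, 7, 11, 8, 2, 0, 1, 9]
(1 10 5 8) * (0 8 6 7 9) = [8, 10, 2, 3, 4, 6, 7, 9, 1, 0, 5] = (0 8 1 10 5 6 7 9)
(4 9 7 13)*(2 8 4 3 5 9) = (2 8 4)(3 5 9 7 13) = [0, 1, 8, 5, 2, 9, 6, 13, 4, 7, 10, 11, 12, 3]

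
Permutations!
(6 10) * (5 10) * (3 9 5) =(3 9 5 10 6) =[0, 1, 2, 9, 4, 10, 3, 7, 8, 5, 6]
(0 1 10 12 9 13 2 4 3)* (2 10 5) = [1, 5, 4, 0, 3, 2, 6, 7, 8, 13, 12, 11, 9, 10] = (0 1 5 2 4 3)(9 13 10 12)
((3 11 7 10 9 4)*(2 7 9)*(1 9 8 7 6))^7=(1 10 11 9 2 8 4 6 7 3)=[0, 10, 8, 1, 6, 5, 7, 3, 4, 2, 11, 9]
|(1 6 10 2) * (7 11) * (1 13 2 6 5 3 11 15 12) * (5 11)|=10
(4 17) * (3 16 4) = (3 16 4 17) = [0, 1, 2, 16, 17, 5, 6, 7, 8, 9, 10, 11, 12, 13, 14, 15, 4, 3]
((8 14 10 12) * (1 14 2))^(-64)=[0, 10, 14, 3, 4, 5, 6, 7, 1, 9, 8, 11, 2, 13, 12]=(1 10 8)(2 14 12)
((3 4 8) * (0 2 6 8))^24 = [0, 1, 2, 3, 4, 5, 6, 7, 8] = (8)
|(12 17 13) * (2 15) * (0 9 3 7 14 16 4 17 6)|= 22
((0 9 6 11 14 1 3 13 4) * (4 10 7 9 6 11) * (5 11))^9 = (14) = [0, 1, 2, 3, 4, 5, 6, 7, 8, 9, 10, 11, 12, 13, 14]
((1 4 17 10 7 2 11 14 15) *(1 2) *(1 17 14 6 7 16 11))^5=(6 11 16 10 17 7)=[0, 1, 2, 3, 4, 5, 11, 6, 8, 9, 17, 16, 12, 13, 14, 15, 10, 7]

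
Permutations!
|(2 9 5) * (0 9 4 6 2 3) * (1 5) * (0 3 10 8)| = 6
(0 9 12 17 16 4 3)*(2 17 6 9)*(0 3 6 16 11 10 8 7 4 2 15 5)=(0 15 5)(2 17 11 10 8 7 4 6 9 12 16)=[15, 1, 17, 3, 6, 0, 9, 4, 7, 12, 8, 10, 16, 13, 14, 5, 2, 11]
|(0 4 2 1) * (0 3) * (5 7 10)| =|(0 4 2 1 3)(5 7 10)| =15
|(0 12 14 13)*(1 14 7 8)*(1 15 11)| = |(0 12 7 8 15 11 1 14 13)| = 9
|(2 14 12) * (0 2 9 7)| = |(0 2 14 12 9 7)| = 6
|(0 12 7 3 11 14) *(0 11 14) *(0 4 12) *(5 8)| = 6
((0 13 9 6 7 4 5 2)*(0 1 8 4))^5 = [0, 1, 2, 3, 4, 5, 6, 7, 8, 9, 10, 11, 12, 13] = (13)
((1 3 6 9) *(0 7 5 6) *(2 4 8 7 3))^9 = (0 3)(1 2 4 8 7 5 6 9) = [3, 2, 4, 0, 8, 6, 9, 5, 7, 1]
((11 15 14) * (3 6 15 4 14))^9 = (15) = [0, 1, 2, 3, 4, 5, 6, 7, 8, 9, 10, 11, 12, 13, 14, 15]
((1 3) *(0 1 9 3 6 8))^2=(9)(0 6)(1 8)=[6, 8, 2, 3, 4, 5, 0, 7, 1, 9]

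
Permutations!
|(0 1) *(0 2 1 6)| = |(0 6)(1 2)| = 2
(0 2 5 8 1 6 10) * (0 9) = (0 2 5 8 1 6 10 9) = [2, 6, 5, 3, 4, 8, 10, 7, 1, 0, 9]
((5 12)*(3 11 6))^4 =(12)(3 11 6) =[0, 1, 2, 11, 4, 5, 3, 7, 8, 9, 10, 6, 12]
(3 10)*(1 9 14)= (1 9 14)(3 10)= [0, 9, 2, 10, 4, 5, 6, 7, 8, 14, 3, 11, 12, 13, 1]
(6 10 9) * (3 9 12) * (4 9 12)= (3 12)(4 9 6 10)= [0, 1, 2, 12, 9, 5, 10, 7, 8, 6, 4, 11, 3]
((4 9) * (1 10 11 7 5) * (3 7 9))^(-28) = (1 4)(3 10)(5 9)(7 11) = [0, 4, 2, 10, 1, 9, 6, 11, 8, 5, 3, 7]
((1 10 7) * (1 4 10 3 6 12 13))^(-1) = [0, 13, 2, 1, 7, 5, 3, 10, 8, 9, 4, 11, 6, 12] = (1 13 12 6 3)(4 7 10)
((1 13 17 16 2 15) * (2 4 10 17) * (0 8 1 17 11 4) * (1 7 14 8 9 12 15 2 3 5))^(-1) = (0 16 17 15 12 9)(1 5 3 13)(4 11 10)(7 8 14) = [16, 5, 2, 13, 11, 3, 6, 8, 14, 0, 4, 10, 9, 1, 7, 12, 17, 15]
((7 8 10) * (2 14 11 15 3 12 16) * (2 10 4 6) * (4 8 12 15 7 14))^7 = (2 4 6)(3 15)(7 12 16 10 14 11) = [0, 1, 4, 15, 6, 5, 2, 12, 8, 9, 14, 7, 16, 13, 11, 3, 10]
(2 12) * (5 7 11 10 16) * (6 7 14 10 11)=(2 12)(5 14 10 16)(6 7)=[0, 1, 12, 3, 4, 14, 7, 6, 8, 9, 16, 11, 2, 13, 10, 15, 5]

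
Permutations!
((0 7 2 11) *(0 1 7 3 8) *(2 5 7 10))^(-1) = (0 8 3)(1 11 2 10)(5 7) = [8, 11, 10, 0, 4, 7, 6, 5, 3, 9, 1, 2]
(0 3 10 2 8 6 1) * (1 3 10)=(0 10 2 8 6 3 1)=[10, 0, 8, 1, 4, 5, 3, 7, 6, 9, 2]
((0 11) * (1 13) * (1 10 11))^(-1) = (0 11 10 13 1) = [11, 0, 2, 3, 4, 5, 6, 7, 8, 9, 13, 10, 12, 1]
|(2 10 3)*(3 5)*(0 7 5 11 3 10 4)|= 8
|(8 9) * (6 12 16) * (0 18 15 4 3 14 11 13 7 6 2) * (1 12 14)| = 90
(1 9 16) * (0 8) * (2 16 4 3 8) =(0 2 16 1 9 4 3 8) =[2, 9, 16, 8, 3, 5, 6, 7, 0, 4, 10, 11, 12, 13, 14, 15, 1]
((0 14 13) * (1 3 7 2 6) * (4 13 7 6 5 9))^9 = (0 14 7 2 5 9 4 13) = [14, 1, 5, 3, 13, 9, 6, 2, 8, 4, 10, 11, 12, 0, 7]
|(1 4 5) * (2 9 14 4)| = 6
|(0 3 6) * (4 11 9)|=3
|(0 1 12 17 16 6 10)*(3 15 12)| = |(0 1 3 15 12 17 16 6 10)| = 9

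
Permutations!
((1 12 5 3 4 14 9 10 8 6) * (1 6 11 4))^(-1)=(1 3 5 12)(4 11 8 10 9 14)=[0, 3, 2, 5, 11, 12, 6, 7, 10, 14, 9, 8, 1, 13, 4]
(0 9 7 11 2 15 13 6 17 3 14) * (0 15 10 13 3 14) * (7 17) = (0 9 17 14 15 3)(2 10 13 6 7 11) = [9, 1, 10, 0, 4, 5, 7, 11, 8, 17, 13, 2, 12, 6, 15, 3, 16, 14]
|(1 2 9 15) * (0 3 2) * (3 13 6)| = 8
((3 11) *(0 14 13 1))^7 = (0 1 13 14)(3 11) = [1, 13, 2, 11, 4, 5, 6, 7, 8, 9, 10, 3, 12, 14, 0]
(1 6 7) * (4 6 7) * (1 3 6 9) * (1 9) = (9)(1 7 3 6 4) = [0, 7, 2, 6, 1, 5, 4, 3, 8, 9]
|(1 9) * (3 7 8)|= 6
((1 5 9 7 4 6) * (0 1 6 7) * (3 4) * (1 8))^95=(9)(3 7 4)=[0, 1, 2, 7, 3, 5, 6, 4, 8, 9]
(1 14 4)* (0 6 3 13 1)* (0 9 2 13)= [6, 14, 13, 0, 9, 5, 3, 7, 8, 2, 10, 11, 12, 1, 4]= (0 6 3)(1 14 4 9 2 13)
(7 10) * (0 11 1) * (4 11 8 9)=(0 8 9 4 11 1)(7 10)=[8, 0, 2, 3, 11, 5, 6, 10, 9, 4, 7, 1]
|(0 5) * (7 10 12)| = 6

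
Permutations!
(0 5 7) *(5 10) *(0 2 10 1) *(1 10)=(0 10 5 7 2 1)=[10, 0, 1, 3, 4, 7, 6, 2, 8, 9, 5]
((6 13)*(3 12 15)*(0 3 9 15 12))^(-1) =(0 3)(6 13)(9 15) =[3, 1, 2, 0, 4, 5, 13, 7, 8, 15, 10, 11, 12, 6, 14, 9]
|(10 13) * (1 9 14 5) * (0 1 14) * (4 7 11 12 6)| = |(0 1 9)(4 7 11 12 6)(5 14)(10 13)| = 30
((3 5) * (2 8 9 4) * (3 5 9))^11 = (2 8 3 9 4) = [0, 1, 8, 9, 2, 5, 6, 7, 3, 4]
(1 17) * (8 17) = [0, 8, 2, 3, 4, 5, 6, 7, 17, 9, 10, 11, 12, 13, 14, 15, 16, 1] = (1 8 17)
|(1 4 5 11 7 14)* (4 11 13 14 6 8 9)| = 10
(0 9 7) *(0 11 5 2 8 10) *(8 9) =[8, 1, 9, 3, 4, 2, 6, 11, 10, 7, 0, 5] =(0 8 10)(2 9 7 11 5)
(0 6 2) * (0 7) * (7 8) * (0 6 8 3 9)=(0 8 7 6 2 3 9)=[8, 1, 3, 9, 4, 5, 2, 6, 7, 0]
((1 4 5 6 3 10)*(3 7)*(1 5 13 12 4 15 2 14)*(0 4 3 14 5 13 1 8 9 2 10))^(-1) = (0 3 12 13 10 15 1 4)(2 9 8 14 7 6 5) = [3, 4, 9, 12, 0, 2, 5, 6, 14, 8, 15, 11, 13, 10, 7, 1]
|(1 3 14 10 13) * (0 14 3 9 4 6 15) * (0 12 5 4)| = 30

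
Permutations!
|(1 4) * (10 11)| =|(1 4)(10 11)| =2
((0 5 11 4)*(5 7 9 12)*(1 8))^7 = (12)(1 8) = [0, 8, 2, 3, 4, 5, 6, 7, 1, 9, 10, 11, 12]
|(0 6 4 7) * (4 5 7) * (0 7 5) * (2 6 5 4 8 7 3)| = |(0 5 4 8 7 3 2 6)| = 8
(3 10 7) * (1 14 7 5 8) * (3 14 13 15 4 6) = [0, 13, 2, 10, 6, 8, 3, 14, 1, 9, 5, 11, 12, 15, 7, 4] = (1 13 15 4 6 3 10 5 8)(7 14)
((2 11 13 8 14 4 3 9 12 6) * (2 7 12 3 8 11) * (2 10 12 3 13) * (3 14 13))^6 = [0, 1, 4, 3, 12, 5, 11, 2, 6, 9, 8, 14, 13, 7, 10] = (2 4 12 13 7)(6 11 14 10 8)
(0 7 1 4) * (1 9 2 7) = (0 1 4)(2 7 9) = [1, 4, 7, 3, 0, 5, 6, 9, 8, 2]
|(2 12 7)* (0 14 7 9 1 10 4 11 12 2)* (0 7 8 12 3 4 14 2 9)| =24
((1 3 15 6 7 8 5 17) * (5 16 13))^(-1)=(1 17 5 13 16 8 7 6 15 3)=[0, 17, 2, 1, 4, 13, 15, 6, 7, 9, 10, 11, 12, 16, 14, 3, 8, 5]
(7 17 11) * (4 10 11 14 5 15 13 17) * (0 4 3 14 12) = (0 4 10 11 7 3 14 5 15 13 17 12) = [4, 1, 2, 14, 10, 15, 6, 3, 8, 9, 11, 7, 0, 17, 5, 13, 16, 12]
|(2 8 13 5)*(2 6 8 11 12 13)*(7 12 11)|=|(2 7 12 13 5 6 8)|=7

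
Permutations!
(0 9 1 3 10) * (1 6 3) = (0 9 6 3 10) = [9, 1, 2, 10, 4, 5, 3, 7, 8, 6, 0]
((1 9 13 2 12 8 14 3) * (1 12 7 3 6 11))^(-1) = (1 11 6 14 8 12 3 7 2 13 9) = [0, 11, 13, 7, 4, 5, 14, 2, 12, 1, 10, 6, 3, 9, 8]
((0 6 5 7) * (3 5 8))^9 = [3, 1, 2, 0, 4, 6, 5, 8, 7] = (0 3)(5 6)(7 8)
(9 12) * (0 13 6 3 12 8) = (0 13 6 3 12 9 8) = [13, 1, 2, 12, 4, 5, 3, 7, 0, 8, 10, 11, 9, 6]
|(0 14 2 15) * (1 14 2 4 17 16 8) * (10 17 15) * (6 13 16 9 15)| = |(0 2 10 17 9 15)(1 14 4 6 13 16 8)| = 42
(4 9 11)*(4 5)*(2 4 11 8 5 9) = (2 4)(5 11 9 8) = [0, 1, 4, 3, 2, 11, 6, 7, 5, 8, 10, 9]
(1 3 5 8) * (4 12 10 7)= (1 3 5 8)(4 12 10 7)= [0, 3, 2, 5, 12, 8, 6, 4, 1, 9, 7, 11, 10]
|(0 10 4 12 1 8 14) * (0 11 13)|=|(0 10 4 12 1 8 14 11 13)|=9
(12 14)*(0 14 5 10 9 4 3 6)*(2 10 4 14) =[2, 1, 10, 6, 3, 4, 0, 7, 8, 14, 9, 11, 5, 13, 12] =(0 2 10 9 14 12 5 4 3 6)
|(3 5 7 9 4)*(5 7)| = 4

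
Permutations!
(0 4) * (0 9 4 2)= (0 2)(4 9)= [2, 1, 0, 3, 9, 5, 6, 7, 8, 4]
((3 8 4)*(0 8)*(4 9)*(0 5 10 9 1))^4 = [8, 0, 2, 4, 9, 3, 6, 7, 1, 10, 5] = (0 8 1)(3 4 9 10 5)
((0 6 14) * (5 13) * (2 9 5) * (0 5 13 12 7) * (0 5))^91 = (0 6 14)(2 9 13)(5 12 7) = [6, 1, 9, 3, 4, 12, 14, 5, 8, 13, 10, 11, 7, 2, 0]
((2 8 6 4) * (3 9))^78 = (9)(2 6)(4 8) = [0, 1, 6, 3, 8, 5, 2, 7, 4, 9]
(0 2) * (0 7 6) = (0 2 7 6) = [2, 1, 7, 3, 4, 5, 0, 6]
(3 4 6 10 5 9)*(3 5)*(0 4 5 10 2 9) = [4, 1, 9, 5, 6, 0, 2, 7, 8, 10, 3] = (0 4 6 2 9 10 3 5)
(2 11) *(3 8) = (2 11)(3 8) = [0, 1, 11, 8, 4, 5, 6, 7, 3, 9, 10, 2]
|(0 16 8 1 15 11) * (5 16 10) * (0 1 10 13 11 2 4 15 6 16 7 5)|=|(0 13 11 1 6 16 8 10)(2 4 15)(5 7)|=24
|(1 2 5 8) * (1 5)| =|(1 2)(5 8)| =2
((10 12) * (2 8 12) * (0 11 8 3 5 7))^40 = (0 10 7 12 5 8 3 11 2) = [10, 1, 0, 11, 4, 8, 6, 12, 3, 9, 7, 2, 5]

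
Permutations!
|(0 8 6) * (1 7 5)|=3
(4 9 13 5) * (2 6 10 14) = [0, 1, 6, 3, 9, 4, 10, 7, 8, 13, 14, 11, 12, 5, 2] = (2 6 10 14)(4 9 13 5)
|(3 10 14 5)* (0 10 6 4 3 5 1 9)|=|(0 10 14 1 9)(3 6 4)|=15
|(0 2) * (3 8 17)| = |(0 2)(3 8 17)| = 6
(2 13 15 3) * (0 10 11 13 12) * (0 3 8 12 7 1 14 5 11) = [10, 14, 7, 2, 4, 11, 6, 1, 12, 9, 0, 13, 3, 15, 5, 8] = (0 10)(1 14 5 11 13 15 8 12 3 2 7)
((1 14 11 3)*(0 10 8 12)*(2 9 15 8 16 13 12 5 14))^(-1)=(0 12 13 16 10)(1 3 11 14 5 8 15 9 2)=[12, 3, 1, 11, 4, 8, 6, 7, 15, 2, 0, 14, 13, 16, 5, 9, 10]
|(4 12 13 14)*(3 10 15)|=|(3 10 15)(4 12 13 14)|=12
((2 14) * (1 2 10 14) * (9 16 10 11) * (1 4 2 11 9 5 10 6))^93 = (1 9 5 6 14 11 16 10)(2 4) = [0, 9, 4, 3, 2, 6, 14, 7, 8, 5, 1, 16, 12, 13, 11, 15, 10]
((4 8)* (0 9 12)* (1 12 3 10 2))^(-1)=[12, 2, 10, 9, 8, 5, 6, 7, 4, 0, 3, 11, 1]=(0 12 1 2 10 3 9)(4 8)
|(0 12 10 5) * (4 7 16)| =12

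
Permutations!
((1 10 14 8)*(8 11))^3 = (1 11 10 8 14) = [0, 11, 2, 3, 4, 5, 6, 7, 14, 9, 8, 10, 12, 13, 1]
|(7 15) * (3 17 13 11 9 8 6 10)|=|(3 17 13 11 9 8 6 10)(7 15)|=8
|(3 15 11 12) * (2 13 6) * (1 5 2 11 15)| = |(15)(1 5 2 13 6 11 12 3)| = 8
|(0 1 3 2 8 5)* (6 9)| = 6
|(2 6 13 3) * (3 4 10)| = |(2 6 13 4 10 3)| = 6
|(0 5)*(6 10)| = |(0 5)(6 10)| = 2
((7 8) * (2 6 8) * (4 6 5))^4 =[0, 1, 8, 3, 2, 7, 5, 6, 4] =(2 8 4)(5 7 6)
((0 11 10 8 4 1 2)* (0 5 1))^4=(0 4 8 10 11)(1 2 5)=[4, 2, 5, 3, 8, 1, 6, 7, 10, 9, 11, 0]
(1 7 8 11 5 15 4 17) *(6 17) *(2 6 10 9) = [0, 7, 6, 3, 10, 15, 17, 8, 11, 2, 9, 5, 12, 13, 14, 4, 16, 1] = (1 7 8 11 5 15 4 10 9 2 6 17)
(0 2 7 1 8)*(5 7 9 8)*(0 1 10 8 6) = [2, 5, 9, 3, 4, 7, 0, 10, 1, 6, 8] = (0 2 9 6)(1 5 7 10 8)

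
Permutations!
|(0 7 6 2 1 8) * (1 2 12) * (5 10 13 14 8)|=|(0 7 6 12 1 5 10 13 14 8)|=10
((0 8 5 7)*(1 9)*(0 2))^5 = [0, 9, 2, 3, 4, 5, 6, 7, 8, 1] = (1 9)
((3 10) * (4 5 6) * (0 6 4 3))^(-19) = (0 6 3 10)(4 5) = [6, 1, 2, 10, 5, 4, 3, 7, 8, 9, 0]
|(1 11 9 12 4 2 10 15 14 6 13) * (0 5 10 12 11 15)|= 30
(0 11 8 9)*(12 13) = (0 11 8 9)(12 13) = [11, 1, 2, 3, 4, 5, 6, 7, 9, 0, 10, 8, 13, 12]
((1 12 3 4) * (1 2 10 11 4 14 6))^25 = (14)(2 10 11 4) = [0, 1, 10, 3, 2, 5, 6, 7, 8, 9, 11, 4, 12, 13, 14]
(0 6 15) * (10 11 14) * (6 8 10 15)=[8, 1, 2, 3, 4, 5, 6, 7, 10, 9, 11, 14, 12, 13, 15, 0]=(0 8 10 11 14 15)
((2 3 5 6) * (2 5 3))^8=(6)=[0, 1, 2, 3, 4, 5, 6]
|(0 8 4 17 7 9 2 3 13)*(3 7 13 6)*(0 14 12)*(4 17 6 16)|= 12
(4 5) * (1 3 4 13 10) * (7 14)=(1 3 4 5 13 10)(7 14)=[0, 3, 2, 4, 5, 13, 6, 14, 8, 9, 1, 11, 12, 10, 7]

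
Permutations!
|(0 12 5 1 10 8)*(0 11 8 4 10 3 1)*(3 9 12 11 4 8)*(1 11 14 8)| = 18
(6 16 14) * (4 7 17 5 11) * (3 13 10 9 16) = (3 13 10 9 16 14 6)(4 7 17 5 11) = [0, 1, 2, 13, 7, 11, 3, 17, 8, 16, 9, 4, 12, 10, 6, 15, 14, 5]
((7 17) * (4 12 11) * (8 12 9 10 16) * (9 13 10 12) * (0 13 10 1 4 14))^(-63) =(0 4 8 11 13 10 9 14 1 16 12)(7 17) =[4, 16, 2, 3, 8, 5, 6, 17, 11, 14, 9, 13, 0, 10, 1, 15, 12, 7]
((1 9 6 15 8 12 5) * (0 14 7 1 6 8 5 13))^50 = (0 7 9 12)(1 8 13 14)(5 15 6) = [7, 8, 2, 3, 4, 15, 5, 9, 13, 12, 10, 11, 0, 14, 1, 6]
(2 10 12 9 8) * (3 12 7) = (2 10 7 3 12 9 8) = [0, 1, 10, 12, 4, 5, 6, 3, 2, 8, 7, 11, 9]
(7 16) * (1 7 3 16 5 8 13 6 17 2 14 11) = (1 7 5 8 13 6 17 2 14 11)(3 16) = [0, 7, 14, 16, 4, 8, 17, 5, 13, 9, 10, 1, 12, 6, 11, 15, 3, 2]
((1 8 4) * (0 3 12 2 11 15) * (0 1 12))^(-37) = (0 3)(1 11 12 8 15 2 4) = [3, 11, 4, 0, 1, 5, 6, 7, 15, 9, 10, 12, 8, 13, 14, 2]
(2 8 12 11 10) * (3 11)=(2 8 12 3 11 10)=[0, 1, 8, 11, 4, 5, 6, 7, 12, 9, 2, 10, 3]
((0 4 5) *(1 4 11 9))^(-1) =(0 5 4 1 9 11) =[5, 9, 2, 3, 1, 4, 6, 7, 8, 11, 10, 0]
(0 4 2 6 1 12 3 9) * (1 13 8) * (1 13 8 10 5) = (0 4 2 6 8 13 10 5 1 12 3 9) = [4, 12, 6, 9, 2, 1, 8, 7, 13, 0, 5, 11, 3, 10]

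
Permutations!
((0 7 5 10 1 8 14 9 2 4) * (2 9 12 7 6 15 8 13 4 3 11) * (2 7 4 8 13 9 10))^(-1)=(0 4 12 14 8 13 15 6)(1 10 9)(2 5 7 11 3)=[4, 10, 5, 2, 12, 7, 0, 11, 13, 1, 9, 3, 14, 15, 8, 6]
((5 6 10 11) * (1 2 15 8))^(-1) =(1 8 15 2)(5 11 10 6) =[0, 8, 1, 3, 4, 11, 5, 7, 15, 9, 6, 10, 12, 13, 14, 2]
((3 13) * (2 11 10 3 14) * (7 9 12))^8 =(2 10 13)(3 14 11)(7 12 9) =[0, 1, 10, 14, 4, 5, 6, 12, 8, 7, 13, 3, 9, 2, 11]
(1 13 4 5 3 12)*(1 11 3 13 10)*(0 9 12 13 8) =(0 9 12 11 3 13 4 5 8)(1 10) =[9, 10, 2, 13, 5, 8, 6, 7, 0, 12, 1, 3, 11, 4]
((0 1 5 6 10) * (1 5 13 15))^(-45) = (15)(0 10 6 5) = [10, 1, 2, 3, 4, 0, 5, 7, 8, 9, 6, 11, 12, 13, 14, 15]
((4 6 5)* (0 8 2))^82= [8, 1, 0, 3, 6, 4, 5, 7, 2]= (0 8 2)(4 6 5)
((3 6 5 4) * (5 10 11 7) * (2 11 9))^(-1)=(2 9 10 6 3 4 5 7 11)=[0, 1, 9, 4, 5, 7, 3, 11, 8, 10, 6, 2]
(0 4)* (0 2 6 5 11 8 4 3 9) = (0 3 9)(2 6 5 11 8 4) = [3, 1, 6, 9, 2, 11, 5, 7, 4, 0, 10, 8]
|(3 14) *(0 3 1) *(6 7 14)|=6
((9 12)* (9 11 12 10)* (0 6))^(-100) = (12) = [0, 1, 2, 3, 4, 5, 6, 7, 8, 9, 10, 11, 12]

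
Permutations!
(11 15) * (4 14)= [0, 1, 2, 3, 14, 5, 6, 7, 8, 9, 10, 15, 12, 13, 4, 11]= (4 14)(11 15)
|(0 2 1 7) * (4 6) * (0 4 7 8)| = 12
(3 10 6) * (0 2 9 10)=(0 2 9 10 6 3)=[2, 1, 9, 0, 4, 5, 3, 7, 8, 10, 6]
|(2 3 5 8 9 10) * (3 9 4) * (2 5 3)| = 6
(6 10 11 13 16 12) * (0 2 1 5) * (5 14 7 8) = (0 2 1 14 7 8 5)(6 10 11 13 16 12) = [2, 14, 1, 3, 4, 0, 10, 8, 5, 9, 11, 13, 6, 16, 7, 15, 12]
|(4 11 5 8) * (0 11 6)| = |(0 11 5 8 4 6)| = 6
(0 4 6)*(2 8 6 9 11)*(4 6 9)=(0 6)(2 8 9 11)=[6, 1, 8, 3, 4, 5, 0, 7, 9, 11, 10, 2]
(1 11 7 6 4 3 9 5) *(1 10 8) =[0, 11, 2, 9, 3, 10, 4, 6, 1, 5, 8, 7] =(1 11 7 6 4 3 9 5 10 8)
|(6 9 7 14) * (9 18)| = 5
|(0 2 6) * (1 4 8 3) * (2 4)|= 7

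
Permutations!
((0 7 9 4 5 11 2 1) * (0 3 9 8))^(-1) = [8, 2, 11, 1, 9, 4, 6, 0, 7, 3, 10, 5] = (0 8 7)(1 2 11 5 4 9 3)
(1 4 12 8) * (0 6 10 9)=(0 6 10 9)(1 4 12 8)=[6, 4, 2, 3, 12, 5, 10, 7, 1, 0, 9, 11, 8]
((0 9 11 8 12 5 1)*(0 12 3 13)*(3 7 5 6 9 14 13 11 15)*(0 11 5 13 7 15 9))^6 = (0 15)(1 13)(3 14)(5 7)(6 8)(11 12) = [15, 13, 2, 14, 4, 7, 8, 5, 6, 9, 10, 12, 11, 1, 3, 0]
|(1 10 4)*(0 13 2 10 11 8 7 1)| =20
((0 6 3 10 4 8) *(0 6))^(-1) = [0, 1, 2, 6, 10, 5, 8, 7, 4, 9, 3] = (3 6 8 4 10)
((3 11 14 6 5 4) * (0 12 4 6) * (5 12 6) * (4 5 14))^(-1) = [14, 1, 2, 4, 11, 12, 0, 7, 8, 9, 10, 3, 6, 13, 5] = (0 14 5 12 6)(3 4 11)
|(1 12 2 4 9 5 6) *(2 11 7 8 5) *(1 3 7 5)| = |(1 12 11 5 6 3 7 8)(2 4 9)| = 24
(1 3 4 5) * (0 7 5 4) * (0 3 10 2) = (0 7 5 1 10 2) = [7, 10, 0, 3, 4, 1, 6, 5, 8, 9, 2]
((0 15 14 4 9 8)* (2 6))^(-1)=(0 8 9 4 14 15)(2 6)=[8, 1, 6, 3, 14, 5, 2, 7, 9, 4, 10, 11, 12, 13, 15, 0]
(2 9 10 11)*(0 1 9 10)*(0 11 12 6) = [1, 9, 10, 3, 4, 5, 0, 7, 8, 11, 12, 2, 6] = (0 1 9 11 2 10 12 6)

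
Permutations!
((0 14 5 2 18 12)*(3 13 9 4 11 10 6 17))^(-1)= (0 12 18 2 5 14)(3 17 6 10 11 4 9 13)= [12, 1, 5, 17, 9, 14, 10, 7, 8, 13, 11, 4, 18, 3, 0, 15, 16, 6, 2]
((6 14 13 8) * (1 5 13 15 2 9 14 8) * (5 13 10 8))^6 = [0, 1, 14, 3, 4, 8, 10, 7, 5, 15, 6, 11, 12, 13, 2, 9] = (2 14)(5 8)(6 10)(9 15)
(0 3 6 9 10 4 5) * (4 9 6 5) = (0 3 5)(9 10) = [3, 1, 2, 5, 4, 0, 6, 7, 8, 10, 9]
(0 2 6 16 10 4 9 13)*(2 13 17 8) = (0 13)(2 6 16 10 4 9 17 8) = [13, 1, 6, 3, 9, 5, 16, 7, 2, 17, 4, 11, 12, 0, 14, 15, 10, 8]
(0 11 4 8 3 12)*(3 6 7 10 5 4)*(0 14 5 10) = (0 11 3 12 14 5 4 8 6 7) = [11, 1, 2, 12, 8, 4, 7, 0, 6, 9, 10, 3, 14, 13, 5]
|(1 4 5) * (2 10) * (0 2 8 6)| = 15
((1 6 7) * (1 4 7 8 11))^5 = (1 6 8 11)(4 7) = [0, 6, 2, 3, 7, 5, 8, 4, 11, 9, 10, 1]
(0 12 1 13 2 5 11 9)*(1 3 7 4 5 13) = (0 12 3 7 4 5 11 9)(2 13) = [12, 1, 13, 7, 5, 11, 6, 4, 8, 0, 10, 9, 3, 2]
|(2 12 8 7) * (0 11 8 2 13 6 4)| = |(0 11 8 7 13 6 4)(2 12)| = 14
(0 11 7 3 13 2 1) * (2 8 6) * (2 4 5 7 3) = (0 11 3 13 8 6 4 5 7 2 1) = [11, 0, 1, 13, 5, 7, 4, 2, 6, 9, 10, 3, 12, 8]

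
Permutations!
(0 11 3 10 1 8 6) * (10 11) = (0 10 1 8 6)(3 11) = [10, 8, 2, 11, 4, 5, 0, 7, 6, 9, 1, 3]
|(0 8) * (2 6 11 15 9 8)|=7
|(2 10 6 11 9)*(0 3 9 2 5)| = |(0 3 9 5)(2 10 6 11)| = 4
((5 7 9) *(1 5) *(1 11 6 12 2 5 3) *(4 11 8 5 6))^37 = (1 3)(2 6 12)(4 11)(5 7 9 8) = [0, 3, 6, 1, 11, 7, 12, 9, 5, 8, 10, 4, 2]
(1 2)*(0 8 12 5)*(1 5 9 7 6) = (0 8 12 9 7 6 1 2 5) = [8, 2, 5, 3, 4, 0, 1, 6, 12, 7, 10, 11, 9]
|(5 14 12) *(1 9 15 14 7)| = 7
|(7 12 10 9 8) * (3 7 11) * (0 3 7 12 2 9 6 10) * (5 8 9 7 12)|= |(0 3 5 8 11 12)(2 7)(6 10)|= 6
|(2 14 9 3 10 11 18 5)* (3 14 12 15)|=8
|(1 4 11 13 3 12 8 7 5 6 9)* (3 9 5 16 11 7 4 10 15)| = |(1 10 15 3 12 8 4 7 16 11 13 9)(5 6)| = 12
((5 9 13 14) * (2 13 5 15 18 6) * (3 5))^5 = (2 6 18 15 14 13)(3 9 5) = [0, 1, 6, 9, 4, 3, 18, 7, 8, 5, 10, 11, 12, 2, 13, 14, 16, 17, 15]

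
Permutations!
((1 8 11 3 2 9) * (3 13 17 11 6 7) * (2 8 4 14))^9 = [0, 9, 14, 8, 1, 5, 7, 3, 6, 2, 10, 11, 12, 13, 4, 15, 16, 17] = (17)(1 9 2 14 4)(3 8 6 7)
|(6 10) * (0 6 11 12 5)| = |(0 6 10 11 12 5)| = 6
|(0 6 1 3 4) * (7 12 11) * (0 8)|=|(0 6 1 3 4 8)(7 12 11)|=6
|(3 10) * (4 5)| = |(3 10)(4 5)| = 2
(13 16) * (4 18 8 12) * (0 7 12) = (0 7 12 4 18 8)(13 16) = [7, 1, 2, 3, 18, 5, 6, 12, 0, 9, 10, 11, 4, 16, 14, 15, 13, 17, 8]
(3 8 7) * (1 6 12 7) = (1 6 12 7 3 8) = [0, 6, 2, 8, 4, 5, 12, 3, 1, 9, 10, 11, 7]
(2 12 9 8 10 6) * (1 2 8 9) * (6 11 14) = (1 2 12)(6 8 10 11 14) = [0, 2, 12, 3, 4, 5, 8, 7, 10, 9, 11, 14, 1, 13, 6]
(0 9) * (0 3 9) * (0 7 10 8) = (0 7 10 8)(3 9) = [7, 1, 2, 9, 4, 5, 6, 10, 0, 3, 8]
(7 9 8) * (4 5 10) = (4 5 10)(7 9 8) = [0, 1, 2, 3, 5, 10, 6, 9, 7, 8, 4]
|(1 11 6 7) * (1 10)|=|(1 11 6 7 10)|=5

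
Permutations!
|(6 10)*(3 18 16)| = |(3 18 16)(6 10)| = 6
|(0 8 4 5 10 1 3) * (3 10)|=|(0 8 4 5 3)(1 10)|=10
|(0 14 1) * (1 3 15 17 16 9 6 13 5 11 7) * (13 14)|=|(0 13 5 11 7 1)(3 15 17 16 9 6 14)|=42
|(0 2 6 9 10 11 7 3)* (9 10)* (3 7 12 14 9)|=9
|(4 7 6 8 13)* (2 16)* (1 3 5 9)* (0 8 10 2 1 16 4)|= |(0 8 13)(1 3 5 9 16)(2 4 7 6 10)|= 15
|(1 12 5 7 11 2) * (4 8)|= |(1 12 5 7 11 2)(4 8)|= 6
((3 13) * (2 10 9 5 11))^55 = (3 13) = [0, 1, 2, 13, 4, 5, 6, 7, 8, 9, 10, 11, 12, 3]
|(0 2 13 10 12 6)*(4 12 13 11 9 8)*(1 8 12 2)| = 18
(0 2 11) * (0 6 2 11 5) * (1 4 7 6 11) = [1, 4, 5, 3, 7, 0, 2, 6, 8, 9, 10, 11] = (11)(0 1 4 7 6 2 5)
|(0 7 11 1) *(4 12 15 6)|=4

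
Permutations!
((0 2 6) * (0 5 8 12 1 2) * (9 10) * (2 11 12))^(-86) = (1 11 12)(2 5)(6 8) = [0, 11, 5, 3, 4, 2, 8, 7, 6, 9, 10, 12, 1]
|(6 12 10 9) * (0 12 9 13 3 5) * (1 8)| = |(0 12 10 13 3 5)(1 8)(6 9)| = 6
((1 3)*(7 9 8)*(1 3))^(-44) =[0, 1, 2, 3, 4, 5, 6, 9, 7, 8] =(7 9 8)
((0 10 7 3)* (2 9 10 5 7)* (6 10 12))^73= (0 5 7 3)(2 6 9 10 12)= [5, 1, 6, 0, 4, 7, 9, 3, 8, 10, 12, 11, 2]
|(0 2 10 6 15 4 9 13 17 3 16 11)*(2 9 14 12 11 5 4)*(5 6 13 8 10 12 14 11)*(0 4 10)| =30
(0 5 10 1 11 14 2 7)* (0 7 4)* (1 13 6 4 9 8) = (0 5 10 13 6 4)(1 11 14 2 9 8) = [5, 11, 9, 3, 0, 10, 4, 7, 1, 8, 13, 14, 12, 6, 2]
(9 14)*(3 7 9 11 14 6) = [0, 1, 2, 7, 4, 5, 3, 9, 8, 6, 10, 14, 12, 13, 11] = (3 7 9 6)(11 14)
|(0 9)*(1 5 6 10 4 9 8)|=|(0 8 1 5 6 10 4 9)|=8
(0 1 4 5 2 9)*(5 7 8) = [1, 4, 9, 3, 7, 2, 6, 8, 5, 0] = (0 1 4 7 8 5 2 9)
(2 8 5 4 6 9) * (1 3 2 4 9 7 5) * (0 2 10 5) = [2, 3, 8, 10, 6, 9, 7, 0, 1, 4, 5] = (0 2 8 1 3 10 5 9 4 6 7)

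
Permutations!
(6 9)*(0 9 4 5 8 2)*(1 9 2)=[2, 9, 0, 3, 5, 8, 4, 7, 1, 6]=(0 2)(1 9 6 4 5 8)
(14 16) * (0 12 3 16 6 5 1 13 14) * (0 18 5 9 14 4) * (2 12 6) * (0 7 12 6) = (1 13 4 7 12 3 16 18 5)(2 6 9 14) = [0, 13, 6, 16, 7, 1, 9, 12, 8, 14, 10, 11, 3, 4, 2, 15, 18, 17, 5]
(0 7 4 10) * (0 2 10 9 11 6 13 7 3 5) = [3, 1, 10, 5, 9, 0, 13, 4, 8, 11, 2, 6, 12, 7] = (0 3 5)(2 10)(4 9 11 6 13 7)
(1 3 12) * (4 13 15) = (1 3 12)(4 13 15) = [0, 3, 2, 12, 13, 5, 6, 7, 8, 9, 10, 11, 1, 15, 14, 4]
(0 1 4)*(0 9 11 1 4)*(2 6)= (0 4 9 11 1)(2 6)= [4, 0, 6, 3, 9, 5, 2, 7, 8, 11, 10, 1]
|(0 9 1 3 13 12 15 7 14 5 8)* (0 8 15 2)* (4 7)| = |(0 9 1 3 13 12 2)(4 7 14 5 15)| = 35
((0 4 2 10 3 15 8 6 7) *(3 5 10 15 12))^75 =(0 6 15 4 7 8 2)(3 12)(5 10) =[6, 1, 0, 12, 7, 10, 15, 8, 2, 9, 5, 11, 3, 13, 14, 4]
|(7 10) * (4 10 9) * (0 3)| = |(0 3)(4 10 7 9)| = 4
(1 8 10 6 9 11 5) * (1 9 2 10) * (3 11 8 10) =(1 10 6 2 3 11 5 9 8) =[0, 10, 3, 11, 4, 9, 2, 7, 1, 8, 6, 5]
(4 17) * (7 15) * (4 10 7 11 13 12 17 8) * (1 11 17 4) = [0, 11, 2, 3, 8, 5, 6, 15, 1, 9, 7, 13, 4, 12, 14, 17, 16, 10] = (1 11 13 12 4 8)(7 15 17 10)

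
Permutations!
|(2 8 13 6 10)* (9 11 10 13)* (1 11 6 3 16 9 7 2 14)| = 60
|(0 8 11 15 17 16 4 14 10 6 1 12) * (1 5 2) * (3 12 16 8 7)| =|(0 7 3 12)(1 16 4 14 10 6 5 2)(8 11 15 17)| =8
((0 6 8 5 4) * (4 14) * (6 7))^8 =(0 7 6 8 5 14 4) =[7, 1, 2, 3, 0, 14, 8, 6, 5, 9, 10, 11, 12, 13, 4]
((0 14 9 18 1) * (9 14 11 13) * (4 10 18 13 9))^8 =(18) =[0, 1, 2, 3, 4, 5, 6, 7, 8, 9, 10, 11, 12, 13, 14, 15, 16, 17, 18]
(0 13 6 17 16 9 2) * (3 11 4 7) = (0 13 6 17 16 9 2)(3 11 4 7) = [13, 1, 0, 11, 7, 5, 17, 3, 8, 2, 10, 4, 12, 6, 14, 15, 9, 16]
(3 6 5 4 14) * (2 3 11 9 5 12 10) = (2 3 6 12 10)(4 14 11 9 5) = [0, 1, 3, 6, 14, 4, 12, 7, 8, 5, 2, 9, 10, 13, 11]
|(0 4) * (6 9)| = 2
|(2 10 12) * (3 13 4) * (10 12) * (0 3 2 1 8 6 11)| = |(0 3 13 4 2 12 1 8 6 11)| = 10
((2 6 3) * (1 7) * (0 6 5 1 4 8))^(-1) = (0 8 4 7 1 5 2 3 6) = [8, 5, 3, 6, 7, 2, 0, 1, 4]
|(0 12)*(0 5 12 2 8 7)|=4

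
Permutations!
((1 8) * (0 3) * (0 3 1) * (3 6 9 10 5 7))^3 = (3 10)(5 6)(7 9) = [0, 1, 2, 10, 4, 6, 5, 9, 8, 7, 3]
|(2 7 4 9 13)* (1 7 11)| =7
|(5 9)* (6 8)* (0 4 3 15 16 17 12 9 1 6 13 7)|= |(0 4 3 15 16 17 12 9 5 1 6 8 13 7)|= 14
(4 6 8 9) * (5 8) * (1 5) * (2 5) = [0, 2, 5, 3, 6, 8, 1, 7, 9, 4] = (1 2 5 8 9 4 6)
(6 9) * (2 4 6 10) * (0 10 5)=(0 10 2 4 6 9 5)=[10, 1, 4, 3, 6, 0, 9, 7, 8, 5, 2]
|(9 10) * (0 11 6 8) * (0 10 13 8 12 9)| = |(0 11 6 12 9 13 8 10)| = 8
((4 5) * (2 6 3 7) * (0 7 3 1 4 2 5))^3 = [2, 7, 4, 3, 5, 1, 0, 6] = (0 2 4 5 1 7 6)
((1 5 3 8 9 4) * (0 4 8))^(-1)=(0 3 5 1 4)(8 9)=[3, 4, 2, 5, 0, 1, 6, 7, 9, 8]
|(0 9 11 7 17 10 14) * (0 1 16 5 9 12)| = |(0 12)(1 16 5 9 11 7 17 10 14)| = 18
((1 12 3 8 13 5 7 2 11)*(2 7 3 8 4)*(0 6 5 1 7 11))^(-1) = (0 2 4 3 5 6)(1 13 8 12)(7 11) = [2, 13, 4, 5, 3, 6, 0, 11, 12, 9, 10, 7, 1, 8]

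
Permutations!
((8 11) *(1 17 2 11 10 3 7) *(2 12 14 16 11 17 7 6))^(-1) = [0, 7, 6, 10, 4, 5, 3, 1, 11, 9, 8, 16, 17, 13, 12, 15, 14, 2] = (1 7)(2 6 3 10 8 11 16 14 12 17)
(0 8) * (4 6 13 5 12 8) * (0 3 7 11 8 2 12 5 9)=(0 4 6 13 9)(2 12)(3 7 11 8)=[4, 1, 12, 7, 6, 5, 13, 11, 3, 0, 10, 8, 2, 9]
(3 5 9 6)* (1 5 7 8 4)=(1 5 9 6 3 7 8 4)=[0, 5, 2, 7, 1, 9, 3, 8, 4, 6]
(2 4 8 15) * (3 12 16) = (2 4 8 15)(3 12 16) = [0, 1, 4, 12, 8, 5, 6, 7, 15, 9, 10, 11, 16, 13, 14, 2, 3]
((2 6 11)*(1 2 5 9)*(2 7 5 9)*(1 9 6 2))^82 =(11)(1 7 5) =[0, 7, 2, 3, 4, 1, 6, 5, 8, 9, 10, 11]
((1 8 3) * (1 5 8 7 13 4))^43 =(1 4 13 7)(3 5 8) =[0, 4, 2, 5, 13, 8, 6, 1, 3, 9, 10, 11, 12, 7]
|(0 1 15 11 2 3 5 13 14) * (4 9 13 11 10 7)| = 36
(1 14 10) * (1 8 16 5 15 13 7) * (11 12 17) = [0, 14, 2, 3, 4, 15, 6, 1, 16, 9, 8, 12, 17, 7, 10, 13, 5, 11] = (1 14 10 8 16 5 15 13 7)(11 12 17)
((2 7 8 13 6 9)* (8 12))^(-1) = (2 9 6 13 8 12 7) = [0, 1, 9, 3, 4, 5, 13, 2, 12, 6, 10, 11, 7, 8]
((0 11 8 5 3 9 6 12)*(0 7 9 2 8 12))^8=(0 12 9)(6 11 7)=[12, 1, 2, 3, 4, 5, 11, 6, 8, 0, 10, 7, 9]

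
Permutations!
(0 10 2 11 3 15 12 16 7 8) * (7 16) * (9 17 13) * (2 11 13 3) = (0 10 11 2 13 9 17 3 15 12 7 8) = [10, 1, 13, 15, 4, 5, 6, 8, 0, 17, 11, 2, 7, 9, 14, 12, 16, 3]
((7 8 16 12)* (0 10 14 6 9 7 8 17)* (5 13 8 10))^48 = (17) = [0, 1, 2, 3, 4, 5, 6, 7, 8, 9, 10, 11, 12, 13, 14, 15, 16, 17]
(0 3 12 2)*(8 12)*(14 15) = (0 3 8 12 2)(14 15) = [3, 1, 0, 8, 4, 5, 6, 7, 12, 9, 10, 11, 2, 13, 15, 14]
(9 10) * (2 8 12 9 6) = [0, 1, 8, 3, 4, 5, 2, 7, 12, 10, 6, 11, 9] = (2 8 12 9 10 6)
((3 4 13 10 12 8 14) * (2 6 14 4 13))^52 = (2 8 10 3 6 4 12 13 14) = [0, 1, 8, 6, 12, 5, 4, 7, 10, 9, 3, 11, 13, 14, 2]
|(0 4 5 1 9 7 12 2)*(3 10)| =|(0 4 5 1 9 7 12 2)(3 10)| =8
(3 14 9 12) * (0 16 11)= (0 16 11)(3 14 9 12)= [16, 1, 2, 14, 4, 5, 6, 7, 8, 12, 10, 0, 3, 13, 9, 15, 11]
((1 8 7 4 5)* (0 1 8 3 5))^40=(0 7 5 1 4 8 3)=[7, 4, 2, 0, 8, 1, 6, 5, 3]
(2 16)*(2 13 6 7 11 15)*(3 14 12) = (2 16 13 6 7 11 15)(3 14 12) = [0, 1, 16, 14, 4, 5, 7, 11, 8, 9, 10, 15, 3, 6, 12, 2, 13]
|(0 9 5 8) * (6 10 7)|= 12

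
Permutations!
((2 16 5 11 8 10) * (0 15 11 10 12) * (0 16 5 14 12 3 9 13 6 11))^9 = (16)(0 15)(3 6)(8 13)(9 11) = [15, 1, 2, 6, 4, 5, 3, 7, 13, 11, 10, 9, 12, 8, 14, 0, 16]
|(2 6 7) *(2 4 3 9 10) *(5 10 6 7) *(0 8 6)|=|(0 8 6 5 10 2 7 4 3 9)|=10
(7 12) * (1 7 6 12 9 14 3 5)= (1 7 9 14 3 5)(6 12)= [0, 7, 2, 5, 4, 1, 12, 9, 8, 14, 10, 11, 6, 13, 3]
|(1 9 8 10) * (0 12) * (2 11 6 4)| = |(0 12)(1 9 8 10)(2 11 6 4)| = 4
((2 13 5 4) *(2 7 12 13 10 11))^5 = (13)(2 11 10) = [0, 1, 11, 3, 4, 5, 6, 7, 8, 9, 2, 10, 12, 13]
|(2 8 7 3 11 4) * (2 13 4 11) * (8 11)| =|(2 11 8 7 3)(4 13)| =10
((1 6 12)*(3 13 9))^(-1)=[0, 12, 2, 9, 4, 5, 1, 7, 8, 13, 10, 11, 6, 3]=(1 12 6)(3 9 13)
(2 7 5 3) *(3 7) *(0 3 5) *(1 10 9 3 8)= (0 8 1 10 9 3 2 5 7)= [8, 10, 5, 2, 4, 7, 6, 0, 1, 3, 9]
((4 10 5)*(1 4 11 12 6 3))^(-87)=(1 4 10 5 11 12 6 3)=[0, 4, 2, 1, 10, 11, 3, 7, 8, 9, 5, 12, 6]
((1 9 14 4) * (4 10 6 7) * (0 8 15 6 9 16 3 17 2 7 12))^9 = [12, 3, 4, 2, 16, 5, 15, 1, 0, 9, 10, 11, 6, 13, 14, 8, 17, 7] = (0 12 6 15 8)(1 3 2 4 16 17 7)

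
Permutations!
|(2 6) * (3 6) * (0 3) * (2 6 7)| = |(0 3 7 2)| = 4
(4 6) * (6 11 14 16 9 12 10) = (4 11 14 16 9 12 10 6) = [0, 1, 2, 3, 11, 5, 4, 7, 8, 12, 6, 14, 10, 13, 16, 15, 9]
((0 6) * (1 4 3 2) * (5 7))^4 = (7) = [0, 1, 2, 3, 4, 5, 6, 7]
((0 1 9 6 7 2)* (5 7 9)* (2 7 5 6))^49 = (0 2 9 6 1) = [2, 0, 9, 3, 4, 5, 1, 7, 8, 6]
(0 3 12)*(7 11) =[3, 1, 2, 12, 4, 5, 6, 11, 8, 9, 10, 7, 0] =(0 3 12)(7 11)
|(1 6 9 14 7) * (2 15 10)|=15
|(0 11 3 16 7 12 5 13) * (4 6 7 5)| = |(0 11 3 16 5 13)(4 6 7 12)| = 12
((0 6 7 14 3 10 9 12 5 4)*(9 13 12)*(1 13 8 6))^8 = (0 13 5)(1 12 4)(3 8 7)(6 14 10) = [13, 12, 2, 8, 1, 0, 14, 3, 7, 9, 6, 11, 4, 5, 10]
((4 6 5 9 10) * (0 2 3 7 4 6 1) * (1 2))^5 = (0 1)(2 3 7 4)(5 9 10 6) = [1, 0, 3, 7, 2, 9, 5, 4, 8, 10, 6]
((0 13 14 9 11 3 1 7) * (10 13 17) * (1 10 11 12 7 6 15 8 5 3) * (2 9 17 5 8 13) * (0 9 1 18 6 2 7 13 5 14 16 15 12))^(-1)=[9, 2, 1, 5, 4, 15, 18, 10, 8, 7, 3, 17, 6, 12, 0, 16, 13, 14, 11]=(0 9 7 10 3 5 15 16 13 12 6 18 11 17 14)(1 2)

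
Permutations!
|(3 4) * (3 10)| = 3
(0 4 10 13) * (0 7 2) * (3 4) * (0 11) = (0 3 4 10 13 7 2 11) = [3, 1, 11, 4, 10, 5, 6, 2, 8, 9, 13, 0, 12, 7]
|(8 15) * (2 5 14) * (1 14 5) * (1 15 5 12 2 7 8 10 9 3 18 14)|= |(2 15 10 9 3 18 14 7 8 5 12)|= 11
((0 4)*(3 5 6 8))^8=(8)=[0, 1, 2, 3, 4, 5, 6, 7, 8]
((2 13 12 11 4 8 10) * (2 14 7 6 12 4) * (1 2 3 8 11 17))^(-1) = (1 17 12 6 7 14 10 8 3 11 4 13 2) = [0, 17, 1, 11, 13, 5, 7, 14, 3, 9, 8, 4, 6, 2, 10, 15, 16, 12]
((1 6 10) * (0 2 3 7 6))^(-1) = (0 1 10 6 7 3 2) = [1, 10, 0, 2, 4, 5, 7, 3, 8, 9, 6]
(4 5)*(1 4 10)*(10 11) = (1 4 5 11 10) = [0, 4, 2, 3, 5, 11, 6, 7, 8, 9, 1, 10]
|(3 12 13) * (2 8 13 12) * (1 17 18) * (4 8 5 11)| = |(1 17 18)(2 5 11 4 8 13 3)| = 21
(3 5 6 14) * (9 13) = (3 5 6 14)(9 13) = [0, 1, 2, 5, 4, 6, 14, 7, 8, 13, 10, 11, 12, 9, 3]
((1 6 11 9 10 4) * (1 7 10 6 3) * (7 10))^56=(6 9 11)=[0, 1, 2, 3, 4, 5, 9, 7, 8, 11, 10, 6]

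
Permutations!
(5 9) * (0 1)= [1, 0, 2, 3, 4, 9, 6, 7, 8, 5]= (0 1)(5 9)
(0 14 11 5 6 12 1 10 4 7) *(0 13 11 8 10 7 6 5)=(0 14 8 10 4 6 12 1 7 13 11)=[14, 7, 2, 3, 6, 5, 12, 13, 10, 9, 4, 0, 1, 11, 8]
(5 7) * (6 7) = (5 6 7) = [0, 1, 2, 3, 4, 6, 7, 5]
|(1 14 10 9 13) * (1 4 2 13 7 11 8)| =21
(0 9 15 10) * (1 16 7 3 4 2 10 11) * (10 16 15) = (0 9 10)(1 15 11)(2 16 7 3 4) = [9, 15, 16, 4, 2, 5, 6, 3, 8, 10, 0, 1, 12, 13, 14, 11, 7]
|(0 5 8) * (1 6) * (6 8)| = 5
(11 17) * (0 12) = [12, 1, 2, 3, 4, 5, 6, 7, 8, 9, 10, 17, 0, 13, 14, 15, 16, 11] = (0 12)(11 17)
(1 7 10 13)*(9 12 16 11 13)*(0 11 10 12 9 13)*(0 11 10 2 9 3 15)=[10, 7, 9, 15, 4, 5, 6, 12, 8, 3, 13, 11, 16, 1, 14, 0, 2]=(0 10 13 1 7 12 16 2 9 3 15)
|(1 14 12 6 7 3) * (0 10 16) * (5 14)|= |(0 10 16)(1 5 14 12 6 7 3)|= 21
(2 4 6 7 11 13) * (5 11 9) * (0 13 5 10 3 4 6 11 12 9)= (0 13 2 6 7)(3 4 11 5 12 9 10)= [13, 1, 6, 4, 11, 12, 7, 0, 8, 10, 3, 5, 9, 2]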